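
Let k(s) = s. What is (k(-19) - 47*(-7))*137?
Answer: 42470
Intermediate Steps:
(k(-19) - 47*(-7))*137 = (-19 - 47*(-7))*137 = (-19 + 329)*137 = 310*137 = 42470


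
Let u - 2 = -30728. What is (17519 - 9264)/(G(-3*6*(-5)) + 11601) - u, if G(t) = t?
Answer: 359225921/11691 ≈ 30727.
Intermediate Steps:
u = -30726 (u = 2 - 30728 = -30726)
(17519 - 9264)/(G(-3*6*(-5)) + 11601) - u = (17519 - 9264)/(-3*6*(-5) + 11601) - 1*(-30726) = 8255/(-18*(-5) + 11601) + 30726 = 8255/(90 + 11601) + 30726 = 8255/11691 + 30726 = 359225921/11691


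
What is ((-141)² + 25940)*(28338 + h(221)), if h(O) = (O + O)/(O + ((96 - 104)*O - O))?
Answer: 5193856171/4 ≈ 1.2985e+9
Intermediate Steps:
h(O) = -¼ (h(O) = (2*O)/(O + (-8*O - O)) = (2*O)/(O - 9*O) = (2*O)/((-8*O)) = (2*O)*(-1/(8*O)) = -¼)
((-141)² + 25940)*(28338 + h(221)) = ((-141)² + 25940)*(28338 - ¼) = (19881 + 25940)*(113351/4) = 45821*(113351/4) = 5193856171/4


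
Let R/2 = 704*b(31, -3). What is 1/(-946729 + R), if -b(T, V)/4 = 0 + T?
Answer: -1/1121321 ≈ -8.9181e-7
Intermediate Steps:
b(T, V) = -4*T (b(T, V) = -4*(0 + T) = -4*T)
R = -174592 (R = 2*(704*(-4*31)) = 2*(704*(-124)) = 2*(-87296) = -174592)
1/(-946729 + R) = 1/(-946729 - 174592) = 1/(-1121321) = -1/1121321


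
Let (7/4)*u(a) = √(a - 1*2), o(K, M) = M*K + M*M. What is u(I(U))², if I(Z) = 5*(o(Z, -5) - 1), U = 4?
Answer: 288/49 ≈ 5.8775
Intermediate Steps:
o(K, M) = M² + K*M (o(K, M) = K*M + M² = M² + K*M)
I(Z) = 120 - 25*Z (I(Z) = 5*(-5*(Z - 5) - 1) = 5*(-5*(-5 + Z) - 1) = 5*((25 - 5*Z) - 1) = 5*(24 - 5*Z) = 120 - 25*Z)
u(a) = 4*√(-2 + a)/7 (u(a) = 4*√(a - 1*2)/7 = 4*√(a - 2)/7 = 4*√(-2 + a)/7)
u(I(U))² = (4*√(-2 + (120 - 25*4))/7)² = (4*√(-2 + (120 - 100))/7)² = (4*√(-2 + 20)/7)² = (4*√18/7)² = (4*(3*√2)/7)² = (12*√2/7)² = 288/49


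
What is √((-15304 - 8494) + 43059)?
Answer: √19261 ≈ 138.78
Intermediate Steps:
√((-15304 - 8494) + 43059) = √(-23798 + 43059) = √19261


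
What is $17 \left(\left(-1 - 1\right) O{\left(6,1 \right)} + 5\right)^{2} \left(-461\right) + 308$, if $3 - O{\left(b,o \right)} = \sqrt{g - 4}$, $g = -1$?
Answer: $149211 + 31348 i \sqrt{5} \approx 1.4921 \cdot 10^{5} + 70096.0 i$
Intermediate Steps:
$O{\left(b,o \right)} = 3 - i \sqrt{5}$ ($O{\left(b,o \right)} = 3 - \sqrt{-1 - 4} = 3 - \sqrt{-5} = 3 - i \sqrt{5}$)
$17 \left(\left(-1 - 1\right) O{\left(6,1 \right)} + 5\right)^{2} \left(-461\right) + 308 = 17 \left(\left(-1 - 1\right) \left(3 - i \sqrt{5}\right) + 5\right)^{2} \left(-461\right) + 308 = 17 \left(- 2 \left(3 - i \sqrt{5}\right) + 5\right)^{2} \left(-461\right) + 308 = 17 \left(\left(-6 + 2 i \sqrt{5}\right) + 5\right)^{2} \left(-461\right) + 308 = 17 \left(-1 + 2 i \sqrt{5}\right)^{2} \left(-461\right) + 308 = - 7837 \left(-1 + 2 i \sqrt{5}\right)^{2} + 308 = 308 - 7837 \left(-1 + 2 i \sqrt{5}\right)^{2}$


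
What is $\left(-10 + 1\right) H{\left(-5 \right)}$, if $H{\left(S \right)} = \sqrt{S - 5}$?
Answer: $- 9 i \sqrt{10} \approx - 28.461 i$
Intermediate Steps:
$H{\left(S \right)} = \sqrt{-5 + S}$
$\left(-10 + 1\right) H{\left(-5 \right)} = \left(-10 + 1\right) \sqrt{-5 - 5} = - 9 \sqrt{-10} = - 9 i \sqrt{10}$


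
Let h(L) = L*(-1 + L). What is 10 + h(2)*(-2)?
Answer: 6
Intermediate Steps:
10 + h(2)*(-2) = 10 + (2*(-1 + 2))*(-2) = 10 + (2*1)*(-2) = 10 + 2*(-2) = 10 - 4 = 6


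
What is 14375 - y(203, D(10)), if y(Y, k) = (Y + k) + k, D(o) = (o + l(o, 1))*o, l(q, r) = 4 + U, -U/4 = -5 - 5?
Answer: 13092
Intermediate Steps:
U = 40 (U = -4*(-5 - 5) = -4*(-10) = 40)
l(q, r) = 44 (l(q, r) = 4 + 40 = 44)
D(o) = o*(44 + o) (D(o) = (o + 44)*o = (44 + o)*o = o*(44 + o))
y(Y, k) = Y + 2*k
14375 - y(203, D(10)) = 14375 - (203 + 2*(10*(44 + 10))) = 14375 - (203 + 2*(10*54)) = 14375 - (203 + 2*540) = 14375 - (203 + 1080) = 14375 - 1*1283 = 14375 - 1283 = 13092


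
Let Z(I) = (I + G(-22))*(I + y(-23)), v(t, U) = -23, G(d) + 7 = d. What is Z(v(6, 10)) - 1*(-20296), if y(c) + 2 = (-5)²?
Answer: 20296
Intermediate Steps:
y(c) = 23 (y(c) = -2 + (-5)² = -2 + 25 = 23)
G(d) = -7 + d
Z(I) = (-29 + I)*(23 + I) (Z(I) = (I + (-7 - 22))*(I + 23) = (I - 29)*(23 + I) = (-29 + I)*(23 + I))
Z(v(6, 10)) - 1*(-20296) = (-667 + (-23)² - 6*(-23)) - 1*(-20296) = (-667 + 529 + 138) + 20296 = 0 + 20296 = 20296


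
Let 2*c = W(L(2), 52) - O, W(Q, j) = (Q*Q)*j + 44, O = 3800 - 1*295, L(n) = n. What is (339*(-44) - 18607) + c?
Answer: -70299/2 ≈ -35150.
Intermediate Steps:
O = 3505 (O = 3800 - 295 = 3505)
W(Q, j) = 44 + j*Q**2 (W(Q, j) = Q**2*j + 44 = j*Q**2 + 44 = 44 + j*Q**2)
c = -3253/2 (c = ((44 + 52*2**2) - 1*3505)/2 = ((44 + 52*4) - 3505)/2 = ((44 + 208) - 3505)/2 = (252 - 3505)/2 = (1/2)*(-3253) = -3253/2 ≈ -1626.5)
(339*(-44) - 18607) + c = (339*(-44) - 18607) - 3253/2 = (-14916 - 18607) - 3253/2 = -33523 - 3253/2 = -70299/2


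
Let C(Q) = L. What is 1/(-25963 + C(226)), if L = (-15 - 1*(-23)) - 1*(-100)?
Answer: -1/25855 ≈ -3.8677e-5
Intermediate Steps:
L = 108 (L = (-15 + 23) + 100 = 8 + 100 = 108)
C(Q) = 108
1/(-25963 + C(226)) = 1/(-25963 + 108) = 1/(-25855) = -1/25855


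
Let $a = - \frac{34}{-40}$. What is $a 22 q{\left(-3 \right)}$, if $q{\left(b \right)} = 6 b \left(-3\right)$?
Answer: $\frac{5049}{5} \approx 1009.8$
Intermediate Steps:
$a = \frac{17}{20}$ ($a = \left(-34\right) \left(- \frac{1}{40}\right) = \frac{17}{20} \approx 0.85$)
$q{\left(b \right)} = - 18 b$
$a 22 q{\left(-3 \right)} = \frac{17}{20} \cdot 22 \left(\left(-18\right) \left(-3\right)\right) = \frac{187}{10} \cdot 54 = \frac{5049}{5}$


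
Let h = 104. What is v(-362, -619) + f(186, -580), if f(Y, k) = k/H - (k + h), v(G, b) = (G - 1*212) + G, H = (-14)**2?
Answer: -22685/49 ≈ -462.96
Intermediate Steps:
H = 196
v(G, b) = -212 + 2*G (v(G, b) = (G - 212) + G = (-212 + G) + G = -212 + 2*G)
f(Y, k) = -104 - 195*k/196 (f(Y, k) = k/196 - (k + 104) = k*(1/196) - (104 + k) = k/196 + (-104 - k) = -104 - 195*k/196)
v(-362, -619) + f(186, -580) = (-212 + 2*(-362)) + (-104 - 195/196*(-580)) = (-212 - 724) + (-104 + 28275/49) = -936 + 23179/49 = -22685/49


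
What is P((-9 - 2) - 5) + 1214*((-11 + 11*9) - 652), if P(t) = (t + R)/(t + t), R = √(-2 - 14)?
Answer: -1369391/2 - I/8 ≈ -6.847e+5 - 0.125*I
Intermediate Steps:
R = 4*I (R = √(-16) = 4*I ≈ 4.0*I)
P(t) = (t + 4*I)/(2*t) (P(t) = (t + 4*I)/(t + t) = (t + 4*I)/((2*t)) = (t + 4*I)*(1/(2*t)) = (t + 4*I)/(2*t))
P((-9 - 2) - 5) + 1214*((-11 + 11*9) - 652) = (((-9 - 2) - 5) + 4*I)/(2*((-9 - 2) - 5)) + 1214*((-11 + 11*9) - 652) = ((-11 - 5) + 4*I)/(2*(-11 - 5)) + 1214*((-11 + 99) - 652) = (½)*(-16 + 4*I)/(-16) + 1214*(88 - 652) = (½)*(-1/16)*(-16 + 4*I) + 1214*(-564) = (½ - I/8) - 684696 = -1369391/2 - I/8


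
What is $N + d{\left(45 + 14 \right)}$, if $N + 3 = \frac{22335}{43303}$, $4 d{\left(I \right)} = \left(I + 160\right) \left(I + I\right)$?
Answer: $\frac{559302915}{86606} \approx 6458.0$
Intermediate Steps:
$d{\left(I \right)} = \frac{I \left(160 + I\right)}{2}$ ($d{\left(I \right)} = \frac{\left(I + 160\right) \left(I + I\right)}{4} = \frac{\left(160 + I\right) 2 I}{4} = \frac{2 I \left(160 + I\right)}{4} = \frac{I \left(160 + I\right)}{2}$)
$N = - \frac{107574}{43303}$ ($N = -3 + \frac{22335}{43303} = - \frac{107574}{43303} \approx -2.4842$)
$N + d{\left(45 + 14 \right)} = - \frac{107574}{43303} + \frac{\left(45 + 14\right) \left(160 + \left(45 + 14\right)\right)}{2} = - \frac{107574}{43303} + \frac{1}{2} \cdot 59 \left(160 + 59\right) = - \frac{107574}{43303} + \frac{1}{2} \cdot 59 \cdot 219 = - \frac{107574}{43303} + \frac{12921}{2} = \frac{559302915}{86606}$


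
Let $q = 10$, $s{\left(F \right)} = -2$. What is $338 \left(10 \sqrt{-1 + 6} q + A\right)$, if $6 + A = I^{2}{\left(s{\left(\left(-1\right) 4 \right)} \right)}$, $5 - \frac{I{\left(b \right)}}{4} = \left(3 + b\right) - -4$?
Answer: $-2028 + 33800 \sqrt{5} \approx 73551.0$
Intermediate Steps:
$I{\left(b \right)} = -8 - 4 b$ ($I{\left(b \right)} = 20 - 4 \left(\left(3 + b\right) - -4\right) = 20 - 4 \left(\left(3 + b\right) + 4\right) = 20 - 4 \left(7 + b\right) = 20 - \left(28 + 4 b\right) = -8 - 4 b$)
$A = -6$ ($A = -6 + \left(-8 - -8\right)^{2} = -6 + \left(-8 + 8\right)^{2} = -6 + 0^{2} = -6 + 0 = -6$)
$338 \left(10 \sqrt{-1 + 6} q + A\right) = 338 \left(10 \sqrt{-1 + 6} \cdot 10 - 6\right) = 338 \left(10 \sqrt{5} \cdot 10 - 6\right) = 338 \left(100 \sqrt{5} - 6\right) = 338 \left(-6 + 100 \sqrt{5}\right) = -2028 + 33800 \sqrt{5}$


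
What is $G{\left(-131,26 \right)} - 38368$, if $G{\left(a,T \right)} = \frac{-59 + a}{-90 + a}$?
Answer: $- \frac{8479138}{221} \approx -38367.0$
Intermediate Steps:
$G{\left(a,T \right)} = \frac{-59 + a}{-90 + a}$
$G{\left(-131,26 \right)} - 38368 = \frac{-59 - 131}{-90 - 131} - 38368 = \frac{1}{-221} \left(-190\right) - 38368 = \left(- \frac{1}{221}\right) \left(-190\right) - 38368 = \frac{190}{221} - 38368 = - \frac{8479138}{221}$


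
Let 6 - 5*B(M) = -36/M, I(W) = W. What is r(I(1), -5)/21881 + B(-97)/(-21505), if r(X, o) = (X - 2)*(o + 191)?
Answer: -1951913076/228217188925 ≈ -0.0085529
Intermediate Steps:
r(X, o) = (-2 + X)*(191 + o)
B(M) = 6/5 + 36/(5*M) (B(M) = 6/5 - (-36)/(5*M) = 6/5 + 36/(5*M))
r(I(1), -5)/21881 + B(-97)/(-21505) = (-382 - 2*(-5) + 191*1 + 1*(-5))/21881 + ((6/5)*(6 - 97)/(-97))/(-21505) = (-382 + 10 + 191 - 5)*(1/21881) + ((6/5)*(-1/97)*(-91))*(-1/21505) = -186*1/21881 + (546/485)*(-1/21505) = -186/21881 - 546/10429925 = -1951913076/228217188925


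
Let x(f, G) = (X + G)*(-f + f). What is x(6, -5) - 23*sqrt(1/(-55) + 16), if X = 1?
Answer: -23*sqrt(48345)/55 ≈ -91.948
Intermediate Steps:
x(f, G) = 0 (x(f, G) = (1 + G)*(-f + f) = (1 + G)*0 = 0)
x(6, -5) - 23*sqrt(1/(-55) + 16) = 0 - 23*sqrt(1/(-55) + 16) = 0 - 23*sqrt(-1/55 + 16) = 0 - 23*sqrt(48345)/55 = -23*sqrt(48345)/55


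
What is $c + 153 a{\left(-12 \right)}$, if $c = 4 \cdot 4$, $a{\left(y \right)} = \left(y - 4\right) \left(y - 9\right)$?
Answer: $51424$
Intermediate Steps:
$a{\left(y \right)} = \left(-9 + y\right) \left(-4 + y\right)$ ($a{\left(y \right)} = \left(-4 + y\right) \left(-9 + y\right) = \left(-9 + y\right) \left(-4 + y\right)$)
$c = 16$
$c + 153 a{\left(-12 \right)} = 16 + 153 \left(36 + \left(-12\right)^{2} - -156\right) = 16 + 153 \left(36 + 144 + 156\right) = 16 + 153 \cdot 336 = 16 + 51408 = 51424$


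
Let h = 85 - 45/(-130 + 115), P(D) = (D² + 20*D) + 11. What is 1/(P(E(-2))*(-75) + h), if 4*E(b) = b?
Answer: -4/23 ≈ -0.17391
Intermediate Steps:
E(b) = b/4
P(D) = 11 + D² + 20*D
h = 88 (h = 85 - 45/(-15) = 85 - 45*(-1/15) = 85 + 3 = 88)
1/(P(E(-2))*(-75) + h) = 1/((11 + ((¼)*(-2))² + 20*((¼)*(-2)))*(-75) + 88) = 1/((11 + (-½)² + 20*(-½))*(-75) + 88) = 1/((11 + ¼ - 10)*(-75) + 88) = 1/((5/4)*(-75) + 88) = 1/(-375/4 + 88) = 1/(-23/4) = -4/23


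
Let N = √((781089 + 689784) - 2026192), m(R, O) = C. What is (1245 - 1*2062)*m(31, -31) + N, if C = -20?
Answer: 16340 + I*√555319 ≈ 16340.0 + 745.2*I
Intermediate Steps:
m(R, O) = -20
N = I*√555319 (N = √(1470873 - 2026192) = √(-555319) = I*√555319 ≈ 745.2*I)
(1245 - 1*2062)*m(31, -31) + N = (1245 - 1*2062)*(-20) + I*√555319 = (1245 - 2062)*(-20) + I*√555319 = -817*(-20) + I*√555319 = 16340 + I*√555319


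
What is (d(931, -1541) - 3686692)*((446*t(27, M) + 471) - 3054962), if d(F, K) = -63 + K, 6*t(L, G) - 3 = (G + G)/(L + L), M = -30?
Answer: 101388141659312/9 ≈ 1.1265e+13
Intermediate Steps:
t(L, G) = ½ + G/(6*L) (t(L, G) = ½ + ((G + G)/(L + L))/6 = ½ + ((2*G)/((2*L)))/6 = ½ + ((2*G)*(1/(2*L)))/6 = ½ + (G/L)/6 = ½ + G/(6*L))
(d(931, -1541) - 3686692)*((446*t(27, M) + 471) - 3054962) = ((-63 - 1541) - 3686692)*((446*((⅙)*(-30 + 3*27)/27) + 471) - 3054962) = (-1604 - 3686692)*((446*((⅙)*(1/27)*(-30 + 81)) + 471) - 3054962) = -3688296*((446*((⅙)*(1/27)*51) + 471) - 3054962) = -3688296*((446*(17/54) + 471) - 3054962) = -3688296*((3791/27 + 471) - 3054962) = -3688296*(16508/27 - 3054962) = -3688296*(-82467466/27) = 101388141659312/9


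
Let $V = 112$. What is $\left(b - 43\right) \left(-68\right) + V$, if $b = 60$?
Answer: $-1044$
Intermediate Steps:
$\left(b - 43\right) \left(-68\right) + V = \left(60 - 43\right) \left(-68\right) + 112 = 17 \left(-68\right) + 112 = -1156 + 112 = -1044$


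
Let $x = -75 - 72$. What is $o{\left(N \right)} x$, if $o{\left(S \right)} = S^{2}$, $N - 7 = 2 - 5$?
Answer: $-2352$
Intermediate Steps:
$N = 4$ ($N = 7 + \left(2 - 5\right) = 7 - 3 = 4$)
$x = -147$
$o{\left(N \right)} x = 4^{2} \left(-147\right) = 16 \left(-147\right) = -2352$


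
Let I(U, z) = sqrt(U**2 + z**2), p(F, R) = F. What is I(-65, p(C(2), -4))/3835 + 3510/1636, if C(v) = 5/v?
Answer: 1755/818 + sqrt(677)/1534 ≈ 2.1624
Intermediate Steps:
I(-65, p(C(2), -4))/3835 + 3510/1636 = sqrt((-65)**2 + (5/2)**2)/3835 + 3510/1636 = sqrt(4225 + (5*(1/2))**2)*(1/3835) + 3510*(1/1636) = sqrt(4225 + (5/2)**2)*(1/3835) + 1755/818 = sqrt(4225 + 25/4)*(1/3835) + 1755/818 = sqrt(16925/4)*(1/3835) + 1755/818 = (5*sqrt(677)/2)*(1/3835) + 1755/818 = sqrt(677)/1534 + 1755/818 = 1755/818 + sqrt(677)/1534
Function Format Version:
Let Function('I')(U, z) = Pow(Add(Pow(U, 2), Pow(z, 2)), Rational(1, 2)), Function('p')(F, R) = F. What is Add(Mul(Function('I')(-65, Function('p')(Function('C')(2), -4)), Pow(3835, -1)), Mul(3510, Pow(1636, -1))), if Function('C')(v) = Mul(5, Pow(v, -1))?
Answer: Add(Rational(1755, 818), Mul(Rational(1, 1534), Pow(677, Rational(1, 2)))) ≈ 2.1624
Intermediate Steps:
Add(Mul(Function('I')(-65, Function('p')(Function('C')(2), -4)), Pow(3835, -1)), Mul(3510, Pow(1636, -1))) = Add(Mul(Pow(Add(Pow(-65, 2), Pow(Mul(5, Pow(2, -1)), 2)), Rational(1, 2)), Pow(3835, -1)), Mul(3510, Pow(1636, -1))) = Add(Mul(Pow(Add(4225, Pow(Mul(5, Rational(1, 2)), 2)), Rational(1, 2)), Rational(1, 3835)), Mul(3510, Rational(1, 1636))) = Add(Mul(Pow(Add(4225, Pow(Rational(5, 2), 2)), Rational(1, 2)), Rational(1, 3835)), Rational(1755, 818)) = Add(Mul(Pow(Add(4225, Rational(25, 4)), Rational(1, 2)), Rational(1, 3835)), Rational(1755, 818)) = Add(Mul(Pow(Rational(16925, 4), Rational(1, 2)), Rational(1, 3835)), Rational(1755, 818)) = Add(Mul(Mul(Rational(5, 2), Pow(677, Rational(1, 2))), Rational(1, 3835)), Rational(1755, 818)) = Add(Mul(Rational(1, 1534), Pow(677, Rational(1, 2))), Rational(1755, 818)) = Add(Rational(1755, 818), Mul(Rational(1, 1534), Pow(677, Rational(1, 2))))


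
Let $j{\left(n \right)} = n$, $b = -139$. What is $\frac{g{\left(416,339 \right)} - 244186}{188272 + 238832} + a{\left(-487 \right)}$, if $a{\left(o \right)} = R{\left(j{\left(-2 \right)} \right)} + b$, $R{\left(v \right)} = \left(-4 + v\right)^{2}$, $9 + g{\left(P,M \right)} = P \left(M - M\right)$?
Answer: $- \frac{44235907}{427104} \approx -103.57$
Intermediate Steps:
$g{\left(P,M \right)} = -9$ ($g{\left(P,M \right)} = -9 + P \left(M - M\right) = -9 + P 0 = -9 + 0 = -9$)
$a{\left(o \right)} = -103$ ($a{\left(o \right)} = \left(-4 - 2\right)^{2} - 139 = \left(-6\right)^{2} - 139 = 36 - 139 = -103$)
$\frac{g{\left(416,339 \right)} - 244186}{188272 + 238832} + a{\left(-487 \right)} = \frac{-9 - 244186}{188272 + 238832} - 103 = - \frac{244195}{427104} - 103 = - \frac{44235907}{427104}$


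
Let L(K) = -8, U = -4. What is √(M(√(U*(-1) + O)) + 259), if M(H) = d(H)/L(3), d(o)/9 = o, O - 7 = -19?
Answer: √(1036 - 9*I*√2)/2 ≈ 16.094 - 0.098857*I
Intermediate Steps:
O = -12 (O = 7 - 19 = -12)
d(o) = 9*o
M(H) = -9*H/8 (M(H) = (9*H)/(-8) = (9*H)*(-⅛) = -9*H/8)
√(M(√(U*(-1) + O)) + 259) = √(-9*√(-4*(-1) - 12)/8 + 259) = √(-9*√(4 - 12)/8 + 259) = √(-9*I*√2/4 + 259) = √(259 - 9*I*√2/4)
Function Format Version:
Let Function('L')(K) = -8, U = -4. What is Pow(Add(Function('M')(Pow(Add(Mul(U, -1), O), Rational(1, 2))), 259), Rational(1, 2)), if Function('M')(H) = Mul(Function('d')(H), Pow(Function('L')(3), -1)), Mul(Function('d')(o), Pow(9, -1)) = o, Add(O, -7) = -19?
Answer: Mul(Rational(1, 2), Pow(Add(1036, Mul(-9, I, Pow(2, Rational(1, 2)))), Rational(1, 2))) ≈ Add(16.094, Mul(-0.098857, I))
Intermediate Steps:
O = -12 (O = Add(7, -19) = -12)
Function('d')(o) = Mul(9, o)
Function('M')(H) = Mul(Rational(-9, 8), H) (Function('M')(H) = Mul(Mul(9, H), Pow(-8, -1)) = Mul(Mul(9, H), Rational(-1, 8)) = Mul(Rational(-9, 8), H))
Pow(Add(Function('M')(Pow(Add(Mul(U, -1), O), Rational(1, 2))), 259), Rational(1, 2)) = Pow(Add(Mul(Rational(-9, 8), Pow(Add(Mul(-4, -1), -12), Rational(1, 2))), 259), Rational(1, 2)) = Pow(Add(Mul(Rational(-9, 8), Pow(Add(4, -12), Rational(1, 2))), 259), Rational(1, 2)) = Pow(Add(Mul(Rational(-9, 8), Pow(-8, Rational(1, 2))), 259), Rational(1, 2)) = Pow(Add(Mul(Rational(-9, 8), Mul(2, I, Pow(2, Rational(1, 2)))), 259), Rational(1, 2)) = Pow(Add(Mul(Rational(-9, 4), I, Pow(2, Rational(1, 2))), 259), Rational(1, 2)) = Pow(Add(259, Mul(Rational(-9, 4), I, Pow(2, Rational(1, 2)))), Rational(1, 2))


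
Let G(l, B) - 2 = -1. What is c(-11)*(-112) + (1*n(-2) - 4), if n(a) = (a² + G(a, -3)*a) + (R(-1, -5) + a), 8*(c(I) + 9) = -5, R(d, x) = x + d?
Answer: 1068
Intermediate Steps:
R(d, x) = d + x
c(I) = -77/8 (c(I) = -9 + (⅛)*(-5) = -9 - 5/8 = -77/8)
G(l, B) = 1 (G(l, B) = 2 - 1 = 1)
n(a) = -6 + a² + 2*a (n(a) = (a² + 1*a) + ((-1 - 5) + a) = (a² + a) + (-6 + a) = (a + a²) + (-6 + a) = -6 + a² + 2*a)
c(-11)*(-112) + (1*n(-2) - 4) = -77/8*(-112) + (1*(-6 + (-2)² + 2*(-2)) - 4) = 1078 + (1*(-6 + 4 - 4) - 4) = 1078 + (1*(-6) - 4) = 1078 + (-6 - 4) = 1078 - 10 = 1068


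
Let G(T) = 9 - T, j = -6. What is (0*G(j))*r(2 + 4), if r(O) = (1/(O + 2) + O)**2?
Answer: 0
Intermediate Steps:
r(O) = (O + 1/(2 + O))**2 (r(O) = (1/(2 + O) + O)**2 = (O + 1/(2 + O))**2)
(0*G(j))*r(2 + 4) = (0*(9 - 1*(-6)))*((1 + (2 + 4)**2 + 2*(2 + 4))**2/(2 + (2 + 4))**2) = (0*(9 + 6))*((1 + 6**2 + 2*6)**2/(2 + 6)**2) = (0*15)*((1 + 36 + 12)**2/8**2) = 0*((1/64)*49**2) = 0*((1/64)*2401) = 0*(2401/64) = 0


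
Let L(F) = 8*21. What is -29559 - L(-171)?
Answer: -29727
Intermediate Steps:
L(F) = 168
-29559 - L(-171) = -29559 - 1*168 = -29559 - 168 = -29727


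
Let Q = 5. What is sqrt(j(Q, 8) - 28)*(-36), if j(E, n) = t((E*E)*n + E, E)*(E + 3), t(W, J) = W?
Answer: -72*sqrt(403) ≈ -1445.4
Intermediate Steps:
j(E, n) = (3 + E)*(E + n*E**2) (j(E, n) = ((E*E)*n + E)*(E + 3) = (E**2*n + E)*(3 + E) = (n*E**2 + E)*(3 + E) = (E + n*E**2)*(3 + E) = (3 + E)*(E + n*E**2))
sqrt(j(Q, 8) - 28)*(-36) = sqrt(5*(1 + 5*8)*(3 + 5) - 28)*(-36) = sqrt(5*(1 + 40)*8 - 28)*(-36) = sqrt(5*41*8 - 28)*(-36) = sqrt(1640 - 28)*(-36) = sqrt(1612)*(-36) = (2*sqrt(403))*(-36) = -72*sqrt(403)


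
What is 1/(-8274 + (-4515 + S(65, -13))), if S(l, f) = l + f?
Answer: -1/12737 ≈ -7.8511e-5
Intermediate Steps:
S(l, f) = f + l
1/(-8274 + (-4515 + S(65, -13))) = 1/(-8274 + (-4515 + (-13 + 65))) = 1/(-8274 + (-4515 + 52)) = 1/(-8274 - 4463) = 1/(-12737) = -1/12737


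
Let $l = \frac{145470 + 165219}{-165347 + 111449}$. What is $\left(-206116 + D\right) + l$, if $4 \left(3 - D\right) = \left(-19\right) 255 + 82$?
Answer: $- \frac{7363473413}{35932} \approx -2.0493 \cdot 10^{5}$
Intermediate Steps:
$l = - \frac{103563}{17966}$ ($l = \frac{310689}{-53898} = 310689 \left(- \frac{1}{53898}\right) = - \frac{103563}{17966} \approx -5.7644$)
$D = \frac{4775}{4}$ ($D = 3 - \frac{\left(-19\right) 255 + 82}{4} = 3 - \frac{-4845 + 82}{4} = 3 - - \frac{4763}{4} = 3 + \frac{4763}{4} = \frac{4775}{4} \approx 1193.8$)
$\left(-206116 + D\right) + l = \left(-206116 + \frac{4775}{4}\right) - \frac{103563}{17966} = - \frac{819689}{4} - \frac{103563}{17966} = - \frac{7363473413}{35932}$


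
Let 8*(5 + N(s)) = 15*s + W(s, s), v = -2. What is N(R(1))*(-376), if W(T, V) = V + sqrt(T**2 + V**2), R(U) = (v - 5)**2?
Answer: -34968 - 2303*sqrt(2) ≈ -38225.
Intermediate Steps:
R(U) = 49 (R(U) = (-2 - 5)**2 = (-7)**2 = 49)
N(s) = -5 + 2*s + sqrt(2)*sqrt(s**2)/8 (N(s) = -5 + (15*s + (s + sqrt(s**2 + s**2)))/8 = -5 + (15*s + (s + sqrt(2*s**2)))/8 = -5 + (15*s + (s + sqrt(2)*sqrt(s**2)))/8 = -5 + (16*s + sqrt(2)*sqrt(s**2))/8 = -5 + (2*s + sqrt(2)*sqrt(s**2)/8) = -5 + 2*s + sqrt(2)*sqrt(s**2)/8)
N(R(1))*(-376) = (-5 + 2*49 + sqrt(2)*sqrt(49**2)/8)*(-376) = (-5 + 98 + sqrt(2)*sqrt(2401)/8)*(-376) = (-5 + 98 + (1/8)*sqrt(2)*49)*(-376) = (-5 + 98 + 49*sqrt(2)/8)*(-376) = (93 + 49*sqrt(2)/8)*(-376) = -34968 - 2303*sqrt(2)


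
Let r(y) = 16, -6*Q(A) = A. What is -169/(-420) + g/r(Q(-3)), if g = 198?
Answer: 10733/840 ≈ 12.777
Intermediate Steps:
Q(A) = -A/6
-169/(-420) + g/r(Q(-3)) = -169/(-420) + 198/16 = -169*(-1/420) + 198*(1/16) = 169/420 + 99/8 = 10733/840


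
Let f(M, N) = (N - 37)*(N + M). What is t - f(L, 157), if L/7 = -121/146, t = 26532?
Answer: 612336/73 ≈ 8388.2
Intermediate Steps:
L = -847/146 (L = 7*(-121/146) = -847/146 ≈ -5.8014)
f(M, N) = (-37 + N)*(M + N)
t - f(L, 157) = 26532 - (157² - 37*(-847/146) - 37*157 - 847/146*157) = 26532 - (24649 + 31339/146 - 5809 - 132979/146) = 26532 - 1*1324500/73 = 26532 - 1324500/73 = 612336/73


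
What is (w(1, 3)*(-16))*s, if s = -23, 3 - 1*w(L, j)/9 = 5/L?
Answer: -6624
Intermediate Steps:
w(L, j) = 27 - 45/L
(w(1, 3)*(-16))*s = ((27 - 45/1)*(-16))*(-23) = ((27 - 45*1)*(-16))*(-23) = ((27 - 45)*(-16))*(-23) = -18*(-16)*(-23) = 288*(-23) = -6624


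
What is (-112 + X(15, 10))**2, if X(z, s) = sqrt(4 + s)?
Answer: (112 - sqrt(14))**2 ≈ 11720.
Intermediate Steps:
(-112 + X(15, 10))**2 = (-112 + sqrt(4 + 10))**2 = (-112 + sqrt(14))**2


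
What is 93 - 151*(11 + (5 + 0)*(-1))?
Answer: -813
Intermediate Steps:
93 - 151*(11 + (5 + 0)*(-1)) = 93 - 151*(11 + 5*(-1)) = 93 - 151*(11 - 5) = 93 - 151*6 = 93 - 906 = -813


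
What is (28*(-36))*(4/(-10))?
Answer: 2016/5 ≈ 403.20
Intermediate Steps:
(28*(-36))*(4/(-10)) = -4032*(-1)/10 = -1008*(-⅖) = 2016/5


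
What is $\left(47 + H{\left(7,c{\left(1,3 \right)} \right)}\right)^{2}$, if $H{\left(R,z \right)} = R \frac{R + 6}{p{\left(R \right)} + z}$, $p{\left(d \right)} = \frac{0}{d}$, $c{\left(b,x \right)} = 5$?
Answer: $\frac{106276}{25} \approx 4251.0$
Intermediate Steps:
$p{\left(d \right)} = 0$
$H{\left(R,z \right)} = \frac{R \left(6 + R\right)}{z}$ ($H{\left(R,z \right)} = R \frac{R + 6}{0 + z} = R \frac{6 + R}{z} = \frac{R \left(6 + R\right)}{z}$)
$\left(47 + H{\left(7,c{\left(1,3 \right)} \right)}\right)^{2} = \left(47 + \frac{7 \left(6 + 7\right)}{5}\right)^{2} = \left(47 + 7 \cdot \frac{1}{5} \cdot 13\right)^{2} = \left(47 + \frac{91}{5}\right)^{2} = \left(\frac{326}{5}\right)^{2} = \frac{106276}{25}$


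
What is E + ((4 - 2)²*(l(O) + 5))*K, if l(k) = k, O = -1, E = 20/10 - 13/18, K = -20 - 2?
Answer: -6313/18 ≈ -350.72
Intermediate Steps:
K = -22
E = 23/18 (E = 20*(⅒) - 13*1/18 = 2 - 13/18 = 23/18 ≈ 1.2778)
E + ((4 - 2)²*(l(O) + 5))*K = 23/18 + ((4 - 2)²*(-1 + 5))*(-22) = 23/18 + (2²*4)*(-22) = 23/18 + (4*4)*(-22) = 23/18 + 16*(-22) = 23/18 - 352 = -6313/18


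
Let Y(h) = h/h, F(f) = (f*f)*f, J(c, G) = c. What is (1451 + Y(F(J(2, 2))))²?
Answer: 2108304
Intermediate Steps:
F(f) = f³ (F(f) = f²*f = f³)
Y(h) = 1
(1451 + Y(F(J(2, 2))))² = (1451 + 1)² = 1452² = 2108304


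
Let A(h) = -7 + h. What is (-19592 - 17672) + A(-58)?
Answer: -37329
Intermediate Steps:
(-19592 - 17672) + A(-58) = (-19592 - 17672) + (-7 - 58) = -37264 - 65 = -37329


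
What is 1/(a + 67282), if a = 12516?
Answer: 1/79798 ≈ 1.2532e-5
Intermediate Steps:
1/(a + 67282) = 1/(12516 + 67282) = 1/79798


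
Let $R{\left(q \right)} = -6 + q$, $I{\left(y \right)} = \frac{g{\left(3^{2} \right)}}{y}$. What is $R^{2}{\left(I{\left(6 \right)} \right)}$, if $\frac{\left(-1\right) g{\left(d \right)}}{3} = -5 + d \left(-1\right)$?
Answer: $1$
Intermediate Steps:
$g{\left(d \right)} = 15 + 3 d$ ($g{\left(d \right)} = - 3 \left(-5 + d \left(-1\right)\right) = - 3 \left(-5 - d\right) = 15 + 3 d$)
$I{\left(y \right)} = \frac{42}{y}$ ($I{\left(y \right)} = \frac{15 + 3 \cdot 3^{2}}{y} = \frac{15 + 3 \cdot 9}{y} = \frac{15 + 27}{y} = \frac{42}{y}$)
$R^{2}{\left(I{\left(6 \right)} \right)} = \left(-6 + \frac{42}{6}\right)^{2} = \left(-6 + 42 \cdot \frac{1}{6}\right)^{2} = \left(-6 + 7\right)^{2} = 1^{2} = 1$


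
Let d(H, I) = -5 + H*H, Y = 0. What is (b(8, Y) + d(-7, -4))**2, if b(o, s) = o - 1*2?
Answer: 2500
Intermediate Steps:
d(H, I) = -5 + H**2
b(o, s) = -2 + o (b(o, s) = o - 2 = -2 + o)
(b(8, Y) + d(-7, -4))**2 = ((-2 + 8) + (-5 + (-7)**2))**2 = (6 + (-5 + 49))**2 = (6 + 44)**2 = 50**2 = 2500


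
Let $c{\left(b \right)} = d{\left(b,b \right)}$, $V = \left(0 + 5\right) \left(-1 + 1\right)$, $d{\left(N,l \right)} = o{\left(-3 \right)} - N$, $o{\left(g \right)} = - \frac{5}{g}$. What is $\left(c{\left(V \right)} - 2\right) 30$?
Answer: $-10$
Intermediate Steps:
$d{\left(N,l \right)} = \frac{5}{3} - N$ ($d{\left(N,l \right)} = - \frac{5}{-3} - N = \left(-5\right) \left(- \frac{1}{3}\right) - N = \frac{5}{3} - N$)
$V = 0$ ($V = 5 \cdot 0 = 0$)
$c{\left(b \right)} = \frac{5}{3} - b$
$\left(c{\left(V \right)} - 2\right) 30 = \left(\left(\frac{5}{3} - 0\right) - 2\right) 30 = \left(\left(\frac{5}{3} + 0\right) - 2\right) 30 = \left(\frac{5}{3} - 2\right) 30 = \left(- \frac{1}{3}\right) 30 = -10$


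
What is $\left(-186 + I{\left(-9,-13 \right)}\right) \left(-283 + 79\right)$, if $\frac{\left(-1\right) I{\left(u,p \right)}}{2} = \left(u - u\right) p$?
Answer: $37944$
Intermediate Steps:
$I{\left(u,p \right)} = 0$ ($I{\left(u,p \right)} = - 2 \left(u - u\right) p = - 2 \cdot 0 p = \left(-2\right) 0 = 0$)
$\left(-186 + I{\left(-9,-13 \right)}\right) \left(-283 + 79\right) = \left(-186 + 0\right) \left(-283 + 79\right) = \left(-186\right) \left(-204\right) = 37944$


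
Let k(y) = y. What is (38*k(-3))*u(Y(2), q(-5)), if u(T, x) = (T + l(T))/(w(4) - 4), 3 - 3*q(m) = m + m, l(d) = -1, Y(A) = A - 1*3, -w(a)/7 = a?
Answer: -57/8 ≈ -7.1250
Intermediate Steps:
w(a) = -7*a
Y(A) = -3 + A (Y(A) = A - 3 = -3 + A)
q(m) = 1 - 2*m/3 (q(m) = 1 - (m + m)/3 = 1 - 2*m/3)
u(T, x) = 1/32 - T/32 (u(T, x) = (T - 1)/(-7*4 - 4) = (-1 + T)/(-28 - 4) = (-1 + T)/(-32) = (-1 + T)*(-1/32) = 1/32 - T/32)
(38*k(-3))*u(Y(2), q(-5)) = (38*(-3))*(1/32 - (-3 + 2)/32) = -114*(1/32 - 1/32*(-1)) = -114*(1/32 + 1/32) = -114*1/16 = -57/8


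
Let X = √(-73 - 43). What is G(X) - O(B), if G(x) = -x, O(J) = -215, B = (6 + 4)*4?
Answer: 215 - 2*I*√29 ≈ 215.0 - 10.77*I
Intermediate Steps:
B = 40 (B = 10*4 = 40)
X = 2*I*√29 (X = √(-116) = 2*I*√29 ≈ 10.77*I)
G(X) - O(B) = -2*I*√29 - 1*(-215) = -2*I*√29 + 215 = 215 - 2*I*√29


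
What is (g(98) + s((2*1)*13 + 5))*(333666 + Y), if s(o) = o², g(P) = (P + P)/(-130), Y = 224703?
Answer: 34823799423/65 ≈ 5.3575e+8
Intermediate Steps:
g(P) = -P/65 (g(P) = (2*P)*(-1/130) = -P/65)
(g(98) + s((2*1)*13 + 5))*(333666 + Y) = (-1/65*98 + ((2*1)*13 + 5)²)*(333666 + 224703) = (-98/65 + (2*13 + 5)²)*558369 = (-98/65 + (26 + 5)²)*558369 = (-98/65 + 31²)*558369 = (-98/65 + 961)*558369 = (62367/65)*558369 = 34823799423/65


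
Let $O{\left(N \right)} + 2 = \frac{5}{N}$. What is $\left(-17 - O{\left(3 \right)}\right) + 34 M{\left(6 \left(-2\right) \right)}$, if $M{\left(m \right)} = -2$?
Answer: $- \frac{254}{3} \approx -84.667$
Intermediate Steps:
$O{\left(N \right)} = -2 + \frac{5}{N}$
$\left(-17 - O{\left(3 \right)}\right) + 34 M{\left(6 \left(-2\right) \right)} = \left(-17 - \left(-2 + \frac{5}{3}\right)\right) + 34 \left(-2\right) = \left(-17 - \left(-2 + 5 \cdot \frac{1}{3}\right)\right) - 68 = \left(-17 - \left(-2 + \frac{5}{3}\right)\right) - 68 = \left(-17 - - \frac{1}{3}\right) - 68 = \left(-17 + \frac{1}{3}\right) - 68 = - \frac{50}{3} - 68 = - \frac{254}{3}$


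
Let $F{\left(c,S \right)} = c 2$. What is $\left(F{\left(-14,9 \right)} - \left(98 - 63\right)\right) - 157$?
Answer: $-220$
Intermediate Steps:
$F{\left(c,S \right)} = 2 c$
$\left(F{\left(-14,9 \right)} - \left(98 - 63\right)\right) - 157 = \left(2 \left(-14\right) - \left(98 - 63\right)\right) - 157 = \left(-28 - 35\right) - 157 = -63 - 157 = -220$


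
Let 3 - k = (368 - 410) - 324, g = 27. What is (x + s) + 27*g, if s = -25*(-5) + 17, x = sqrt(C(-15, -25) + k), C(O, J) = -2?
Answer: 871 + sqrt(367) ≈ 890.16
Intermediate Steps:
k = 369 (k = 3 - ((368 - 410) - 324) = 3 - (-42 - 324) = 3 - 1*(-366) = 3 + 366 = 369)
x = sqrt(367) (x = sqrt(-2 + 369) = sqrt(367) ≈ 19.157)
s = 142 (s = 125 + 17 = 142)
(x + s) + 27*g = (sqrt(367) + 142) + 27*27 = (142 + sqrt(367)) + 729 = 871 + sqrt(367)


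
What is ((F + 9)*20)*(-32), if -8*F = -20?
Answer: -7360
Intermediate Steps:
F = 5/2 (F = -1/8*(-20) = 5/2 ≈ 2.5000)
((F + 9)*20)*(-32) = ((5/2 + 9)*20)*(-32) = ((23/2)*20)*(-32) = 230*(-32) = -7360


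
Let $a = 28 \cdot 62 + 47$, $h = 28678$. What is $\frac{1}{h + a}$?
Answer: $\frac{1}{30461} \approx 3.2829 \cdot 10^{-5}$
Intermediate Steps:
$a = 1783$ ($a = 1736 + 47 = 1783$)
$\frac{1}{h + a} = \frac{1}{28678 + 1783} = \frac{1}{30461}$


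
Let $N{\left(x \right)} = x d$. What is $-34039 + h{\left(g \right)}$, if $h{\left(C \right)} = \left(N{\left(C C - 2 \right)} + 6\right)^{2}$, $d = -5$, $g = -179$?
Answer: $25660481682$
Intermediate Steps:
$N{\left(x \right)} = - 5 x$ ($N{\left(x \right)} = x \left(-5\right) = - 5 x$)
$h{\left(C \right)} = \left(16 - 5 C^{2}\right)^{2}$ ($h{\left(C \right)} = \left(- 5 \left(C C - 2\right) + 6\right)^{2} = \left(- 5 \left(C^{2} - 2\right) + 6\right)^{2} = \left(- 5 \left(-2 + C^{2}\right) + 6\right)^{2} = \left(\left(10 - 5 C^{2}\right) + 6\right)^{2} = \left(16 - 5 C^{2}\right)^{2}$)
$-34039 + h{\left(g \right)} = -34039 + \left(-16 + 5 \left(-179\right)^{2}\right)^{2} = -34039 + \left(-16 + 5 \cdot 32041\right)^{2} = -34039 + \left(-16 + 160205\right)^{2} = -34039 + 160189^{2} = -34039 + 25660515721 = 25660481682$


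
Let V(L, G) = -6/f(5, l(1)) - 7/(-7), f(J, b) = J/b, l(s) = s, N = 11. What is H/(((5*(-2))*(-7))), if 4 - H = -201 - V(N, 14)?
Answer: 512/175 ≈ 2.9257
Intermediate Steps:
V(L, G) = -⅕ (V(L, G) = -6/(5/1) - 7/(-7) = -6/(5*1) - 7*(-⅐) = -6/5 + 1 = -⅕)
H = 1024/5 (H = 4 - (-201 - 1*(-⅕)) = 4 - (-201 + ⅕) = 4 - 1*(-1004/5) = 4 + 1004/5 = 1024/5 ≈ 204.80)
H/(((5*(-2))*(-7))) = (1024/5)/((5*(-2))*(-7)) = (1024/5)/(-10*(-7)) = (1024/5)/70 = (1/70)*(1024/5) = 512/175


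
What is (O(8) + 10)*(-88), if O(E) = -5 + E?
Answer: -1144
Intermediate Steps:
(O(8) + 10)*(-88) = ((-5 + 8) + 10)*(-88) = (3 + 10)*(-88) = 13*(-88) = -1144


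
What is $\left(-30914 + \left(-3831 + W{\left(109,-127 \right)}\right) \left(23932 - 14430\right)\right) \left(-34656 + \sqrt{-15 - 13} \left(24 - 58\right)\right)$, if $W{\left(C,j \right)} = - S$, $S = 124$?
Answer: $1303458044544 + 2557570032 i \sqrt{7} \approx 1.3035 \cdot 10^{12} + 6.7667 \cdot 10^{9} i$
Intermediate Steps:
$W{\left(C,j \right)} = -124$ ($W{\left(C,j \right)} = \left(-1\right) 124 = -124$)
$\left(-30914 + \left(-3831 + W{\left(109,-127 \right)}\right) \left(23932 - 14430\right)\right) \left(-34656 + \sqrt{-15 - 13} \left(24 - 58\right)\right) = \left(-30914 + \left(-3831 - 124\right) \left(23932 - 14430\right)\right) \left(-34656 + \sqrt{-15 - 13} \left(24 - 58\right)\right) = \left(-30914 - 37580410\right) \left(-34656 + \sqrt{-28} \left(-34\right)\right) = \left(-30914 - 37580410\right) \left(-34656 + 2 i \sqrt{7} \left(-34\right)\right) = - 37611324 \left(-34656 - 68 i \sqrt{7}\right) = 1303458044544 + 2557570032 i \sqrt{7}$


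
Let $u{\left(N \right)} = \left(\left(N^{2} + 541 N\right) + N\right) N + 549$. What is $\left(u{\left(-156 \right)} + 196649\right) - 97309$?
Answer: $9493585$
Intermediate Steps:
$u{\left(N \right)} = 549 + N \left(N^{2} + 542 N\right)$ ($u{\left(N \right)} = \left(N^{2} + 542 N\right) N + 549 = N \left(N^{2} + 542 N\right) + 549 = 549 + N \left(N^{2} + 542 N\right)$)
$\left(u{\left(-156 \right)} + 196649\right) - 97309 = \left(\left(549 + \left(-156\right)^{3} + 542 \left(-156\right)^{2}\right) + 196649\right) - 97309 = \left(\left(549 - 3796416 + 542 \cdot 24336\right) + 196649\right) - 97309 = \left(\left(549 - 3796416 + 13190112\right) + 196649\right) - 97309 = \left(9394245 + 196649\right) - 97309 = 9590894 - 97309 = 9493585$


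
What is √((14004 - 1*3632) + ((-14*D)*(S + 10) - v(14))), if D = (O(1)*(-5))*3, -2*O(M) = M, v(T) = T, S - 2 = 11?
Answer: 13*√47 ≈ 89.124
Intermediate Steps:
S = 13 (S = 2 + 11 = 13)
O(M) = -M/2
D = 15/2 (D = (-½*1*(-5))*3 = -½*(-5)*3 = (5/2)*3 = 15/2 ≈ 7.5000)
√((14004 - 1*3632) + ((-14*D)*(S + 10) - v(14))) = √((14004 - 1*3632) + ((-14*15/2)*(13 + 10) - 1*14)) = √((14004 - 3632) + (-105*23 - 14)) = √(10372 + (-2415 - 14)) = √(10372 - 2429) = √7943 = 13*√47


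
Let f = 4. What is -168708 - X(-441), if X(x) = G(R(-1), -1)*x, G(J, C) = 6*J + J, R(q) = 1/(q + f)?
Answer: -167679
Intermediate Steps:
R(q) = 1/(4 + q) (R(q) = 1/(q + 4) = 1/(4 + q))
G(J, C) = 7*J
X(x) = 7*x/3 (X(x) = (7/(4 - 1))*x = (7/3)*x = (7*(1/3))*x = 7*x/3)
-168708 - X(-441) = -168708 - 7*(-441)/3 = -168708 - 1*(-1029) = -168708 + 1029 = -167679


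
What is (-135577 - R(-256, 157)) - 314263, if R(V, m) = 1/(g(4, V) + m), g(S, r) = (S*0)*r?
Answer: -70624881/157 ≈ -4.4984e+5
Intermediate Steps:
g(S, r) = 0 (g(S, r) = 0*r = 0)
R(V, m) = 1/m (R(V, m) = 1/(0 + m) = 1/m)
(-135577 - R(-256, 157)) - 314263 = (-135577 - 1/157) - 314263 = -21285590/157 - 314263 = -70624881/157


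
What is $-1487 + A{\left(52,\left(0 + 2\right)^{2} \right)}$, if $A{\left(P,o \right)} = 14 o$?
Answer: $-1431$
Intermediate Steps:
$-1487 + A{\left(52,\left(0 + 2\right)^{2} \right)} = -1487 + 14 \left(0 + 2\right)^{2} = -1487 + 14 \cdot 2^{2} = -1487 + 14 \cdot 4 = -1487 + 56 = -1431$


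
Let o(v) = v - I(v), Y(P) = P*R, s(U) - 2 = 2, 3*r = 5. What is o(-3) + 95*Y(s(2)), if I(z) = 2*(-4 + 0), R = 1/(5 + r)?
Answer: 62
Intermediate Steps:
r = 5/3 (r = (⅓)*5 = 5/3 ≈ 1.6667)
R = 3/20 (R = 1/(5 + 5/3) = 1/(20/3) = 3/20 ≈ 0.15000)
s(U) = 4 (s(U) = 2 + 2 = 4)
I(z) = -8 (I(z) = 2*(-4) = -8)
Y(P) = 3*P/20 (Y(P) = P*(3/20) = 3*P/20)
o(v) = 8 + v (o(v) = v - 1*(-8) = v + 8 = 8 + v)
o(-3) + 95*Y(s(2)) = (8 - 3) + 95*((3/20)*4) = 5 + 95*(⅗) = 5 + 57 = 62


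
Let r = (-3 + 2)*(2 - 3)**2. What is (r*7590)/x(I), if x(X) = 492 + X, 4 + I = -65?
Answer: -2530/141 ≈ -17.943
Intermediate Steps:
I = -69 (I = -4 - 65 = -69)
r = -1 (r = -1*(-1)**2 = -1*1 = -1)
(r*7590)/x(I) = (-1*7590)/(492 - 69) = -7590/423 = -7590*1/423 = -2530/141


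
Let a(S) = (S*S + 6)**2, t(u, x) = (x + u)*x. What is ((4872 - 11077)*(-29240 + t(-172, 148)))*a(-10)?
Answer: 2286237908960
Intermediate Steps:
t(u, x) = x*(u + x) (t(u, x) = (u + x)*x = x*(u + x))
a(S) = (6 + S**2)**2 (a(S) = (S**2 + 6)**2 = (6 + S**2)**2)
((4872 - 11077)*(-29240 + t(-172, 148)))*a(-10) = ((4872 - 11077)*(-29240 + 148*(-172 + 148)))*(6 + (-10)**2)**2 = (-6205*(-29240 + 148*(-24)))*(6 + 100)**2 = -6205*(-29240 - 3552)*106**2 = -6205*(-32792)*11236 = 203474360*11236 = 2286237908960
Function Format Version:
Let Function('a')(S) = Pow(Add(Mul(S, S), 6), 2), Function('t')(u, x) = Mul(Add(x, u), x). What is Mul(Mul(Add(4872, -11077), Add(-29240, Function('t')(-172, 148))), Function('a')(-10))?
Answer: 2286237908960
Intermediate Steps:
Function('t')(u, x) = Mul(x, Add(u, x)) (Function('t')(u, x) = Mul(Add(u, x), x) = Mul(x, Add(u, x)))
Function('a')(S) = Pow(Add(6, Pow(S, 2)), 2) (Function('a')(S) = Pow(Add(Pow(S, 2), 6), 2) = Pow(Add(6, Pow(S, 2)), 2))
Mul(Mul(Add(4872, -11077), Add(-29240, Function('t')(-172, 148))), Function('a')(-10)) = Mul(Mul(Add(4872, -11077), Add(-29240, Mul(148, Add(-172, 148)))), Pow(Add(6, Pow(-10, 2)), 2)) = Mul(Mul(-6205, Add(-29240, Mul(148, -24))), Pow(Add(6, 100), 2)) = Mul(Mul(-6205, Add(-29240, -3552)), Pow(106, 2)) = Mul(Mul(-6205, -32792), 11236) = Mul(203474360, 11236) = 2286237908960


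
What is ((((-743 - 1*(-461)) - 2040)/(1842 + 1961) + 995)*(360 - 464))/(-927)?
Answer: 393292952/3525381 ≈ 111.56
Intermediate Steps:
((((-743 - 1*(-461)) - 2040)/(1842 + 1961) + 995)*(360 - 464))/(-927) = ((((-743 + 461) - 2040)/3803 + 995)*(-104))*(-1/927) = (((-282 - 2040)*(1/3803) + 995)*(-104))*(-1/927) = ((-2322*1/3803 + 995)*(-104))*(-1/927) = ((-2322/3803 + 995)*(-104))*(-1/927) = ((3781663/3803)*(-104))*(-1/927) = -393292952/3803*(-1/927) = 393292952/3525381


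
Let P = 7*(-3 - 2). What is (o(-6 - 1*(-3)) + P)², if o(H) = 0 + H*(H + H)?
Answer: 289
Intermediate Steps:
P = -35 (P = 7*(-5) = -35)
o(H) = 2*H² (o(H) = 0 + H*(2*H) = 0 + 2*H² = 2*H²)
(o(-6 - 1*(-3)) + P)² = (2*(-6 - 1*(-3))² - 35)² = (2*(-6 + 3)² - 35)² = (2*(-3)² - 35)² = (2*9 - 35)² = (18 - 35)² = (-17)² = 289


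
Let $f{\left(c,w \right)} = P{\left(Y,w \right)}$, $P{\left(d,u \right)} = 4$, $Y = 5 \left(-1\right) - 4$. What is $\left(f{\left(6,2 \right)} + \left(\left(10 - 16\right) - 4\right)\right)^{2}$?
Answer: $36$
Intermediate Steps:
$Y = -9$ ($Y = -5 - 4 = -9$)
$f{\left(c,w \right)} = 4$
$\left(f{\left(6,2 \right)} + \left(\left(10 - 16\right) - 4\right)\right)^{2} = \left(4 + \left(\left(10 - 16\right) - 4\right)\right)^{2} = \left(4 - 10\right)^{2} = \left(-6\right)^{2} = 36$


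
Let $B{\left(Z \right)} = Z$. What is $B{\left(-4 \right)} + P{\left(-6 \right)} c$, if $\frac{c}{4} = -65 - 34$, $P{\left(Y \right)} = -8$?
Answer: $3164$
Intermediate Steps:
$c = -396$ ($c = 4 \left(-65 - 34\right) = 4 \left(-99\right) = -396$)
$B{\left(-4 \right)} + P{\left(-6 \right)} c = -4 - -3168 = -4 + 3168 = 3164$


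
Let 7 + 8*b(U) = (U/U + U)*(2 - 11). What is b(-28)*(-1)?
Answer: -59/2 ≈ -29.500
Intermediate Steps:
b(U) = -2 - 9*U/8 (b(U) = -7/8 + ((U/U + U)*(2 - 11))/8 = -7/8 + ((1 + U)*(-9))/8 = -7/8 + (-9 - 9*U)/8 = -7/8 + (-9/8 - 9*U/8) = -2 - 9*U/8)
b(-28)*(-1) = (-2 - 9/8*(-28))*(-1) = (-2 + 63/2)*(-1) = (59/2)*(-1) = -59/2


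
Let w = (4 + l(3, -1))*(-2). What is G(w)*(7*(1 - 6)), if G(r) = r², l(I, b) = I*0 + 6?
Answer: -14000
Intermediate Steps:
l(I, b) = 6 (l(I, b) = 0 + 6 = 6)
w = -20 (w = (4 + 6)*(-2) = 10*(-2) = -20)
G(w)*(7*(1 - 6)) = (-20)²*(7*(1 - 6)) = 400*(7*(-5)) = 400*(-35) = -14000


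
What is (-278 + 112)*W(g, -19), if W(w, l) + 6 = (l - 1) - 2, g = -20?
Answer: 4648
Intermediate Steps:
W(w, l) = -9 + l (W(w, l) = -6 + ((l - 1) - 2) = -6 + ((-1 + l) - 2) = -6 + (-3 + l) = -9 + l)
(-278 + 112)*W(g, -19) = (-278 + 112)*(-9 - 19) = -166*(-28) = 4648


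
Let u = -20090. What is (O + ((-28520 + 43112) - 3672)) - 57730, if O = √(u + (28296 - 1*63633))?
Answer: -46810 + I*√55427 ≈ -46810.0 + 235.43*I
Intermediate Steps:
O = I*√55427 (O = √(-20090 + (28296 - 1*63633)) = √(-20090 + (28296 - 63633)) = √(-20090 - 35337) = √(-55427) = I*√55427 ≈ 235.43*I)
(O + ((-28520 + 43112) - 3672)) - 57730 = (I*√55427 + ((-28520 + 43112) - 3672)) - 57730 = (I*√55427 + (14592 - 3672)) - 57730 = (I*√55427 + 10920) - 57730 = (10920 + I*√55427) - 57730 = -46810 + I*√55427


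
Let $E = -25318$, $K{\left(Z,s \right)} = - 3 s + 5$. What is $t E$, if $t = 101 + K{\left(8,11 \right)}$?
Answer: $-1848214$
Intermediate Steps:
$K{\left(Z,s \right)} = 5 - 3 s$
$t = 73$ ($t = 101 + \left(5 - 33\right) = 101 - 28 = 73$)
$t E = 73 \left(-25318\right) = -1848214$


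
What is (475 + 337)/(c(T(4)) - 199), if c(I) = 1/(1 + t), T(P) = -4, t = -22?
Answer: -4263/1045 ≈ -4.0794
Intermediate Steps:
c(I) = -1/21 (c(I) = 1/(1 - 22) = 1/(-21) = -1/21)
(475 + 337)/(c(T(4)) - 199) = (475 + 337)/(-1/21 - 199) = 812/(-4180/21) = 812*(-21/4180) = -4263/1045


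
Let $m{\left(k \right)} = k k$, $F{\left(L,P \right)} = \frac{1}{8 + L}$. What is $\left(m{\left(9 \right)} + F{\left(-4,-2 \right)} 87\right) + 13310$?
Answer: $\frac{53651}{4} \approx 13413.0$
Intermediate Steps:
$m{\left(k \right)} = k^{2}$
$\left(m{\left(9 \right)} + F{\left(-4,-2 \right)} 87\right) + 13310 = \left(9^{2} + \frac{1}{8 - 4} \cdot 87\right) + 13310 = \left(81 + \frac{1}{4} \cdot 87\right) + 13310 = \left(81 + \frac{87}{4}\right) + 13310 = \frac{411}{4} + 13310 = \frac{53651}{4}$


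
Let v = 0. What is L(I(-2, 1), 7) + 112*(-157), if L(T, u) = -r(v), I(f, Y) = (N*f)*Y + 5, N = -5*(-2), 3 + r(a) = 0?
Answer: -17581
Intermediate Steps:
r(a) = -3 (r(a) = -3 + 0 = -3)
N = 10
I(f, Y) = 5 + 10*Y*f (I(f, Y) = (10*f)*Y + 5 = 10*Y*f + 5 = 5 + 10*Y*f)
L(T, u) = 3 (L(T, u) = -1*(-3) = 3)
L(I(-2, 1), 7) + 112*(-157) = 3 + 112*(-157) = 3 - 17584 = -17581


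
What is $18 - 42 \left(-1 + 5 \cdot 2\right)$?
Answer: $-360$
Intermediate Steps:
$18 - 42 \left(-1 + 5 \cdot 2\right) = 18 - 42 \left(-1 + 10\right) = 18 - 378 = -360$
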